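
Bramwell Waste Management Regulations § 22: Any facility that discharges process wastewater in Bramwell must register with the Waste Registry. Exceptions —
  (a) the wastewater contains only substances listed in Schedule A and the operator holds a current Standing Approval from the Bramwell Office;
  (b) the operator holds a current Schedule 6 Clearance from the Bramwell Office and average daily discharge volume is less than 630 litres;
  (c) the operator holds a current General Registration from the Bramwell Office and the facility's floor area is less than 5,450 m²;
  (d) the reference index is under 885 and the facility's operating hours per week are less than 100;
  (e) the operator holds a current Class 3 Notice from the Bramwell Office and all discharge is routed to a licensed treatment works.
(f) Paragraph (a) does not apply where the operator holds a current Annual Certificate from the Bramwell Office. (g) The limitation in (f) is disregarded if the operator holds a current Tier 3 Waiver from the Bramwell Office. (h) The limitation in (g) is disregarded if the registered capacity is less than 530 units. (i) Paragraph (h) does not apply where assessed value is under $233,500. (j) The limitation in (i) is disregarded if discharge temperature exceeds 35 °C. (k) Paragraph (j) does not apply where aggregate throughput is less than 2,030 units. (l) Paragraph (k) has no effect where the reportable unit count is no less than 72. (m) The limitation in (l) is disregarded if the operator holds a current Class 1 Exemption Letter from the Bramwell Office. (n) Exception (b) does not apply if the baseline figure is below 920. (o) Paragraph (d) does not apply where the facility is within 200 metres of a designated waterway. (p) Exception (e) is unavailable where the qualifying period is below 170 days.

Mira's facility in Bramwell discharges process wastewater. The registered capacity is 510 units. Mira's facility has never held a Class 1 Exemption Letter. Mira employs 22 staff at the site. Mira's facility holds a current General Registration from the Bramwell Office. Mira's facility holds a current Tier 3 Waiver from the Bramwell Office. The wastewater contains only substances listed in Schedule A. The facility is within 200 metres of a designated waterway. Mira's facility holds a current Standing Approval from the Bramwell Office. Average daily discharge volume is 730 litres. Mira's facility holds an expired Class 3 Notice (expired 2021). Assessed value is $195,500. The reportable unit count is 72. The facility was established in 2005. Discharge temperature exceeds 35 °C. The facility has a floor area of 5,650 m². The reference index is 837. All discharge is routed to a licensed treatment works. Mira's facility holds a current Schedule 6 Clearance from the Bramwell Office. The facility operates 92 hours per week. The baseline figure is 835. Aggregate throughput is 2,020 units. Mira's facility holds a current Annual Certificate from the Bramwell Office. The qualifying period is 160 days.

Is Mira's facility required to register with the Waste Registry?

Exception (a): the wastewater is Schedule-A-only; a current Standing Approval is held — every condition holds. But applying paragraphs (f)–(m): (f) is engaged — a current Annual Certificate is held. (g) applies (a current Tier 3 Waiver is held), but is set aside by (h): (h) operates against (g): the registered capacity is 510 units, less than the 530 units limit. (i) would limit (h) — assessed value is $195,500, under the $233,500 limit — but (j) sets (i) aside: (j) operates — discharge temperature exceeds 35 °C. (k) is engaged (aggregate throughput is 2,020 units, less than the 2,030 units limit), but yields to (l): (l) operates against (k): the reportable unit count is 72, meeting the 72 threshold. (m), which would lift (l), is not triggered — no current Class 1 Exemption Letter is held. So (a) is unavailable.
Exception (b) does not apply: average daily discharge volume is 730 litres, not less than 630 litres.
Exception (c) does not apply: the facility's floor area is 5,650 m², not less than 5,450 m².
Exception (d): the reference index is 837, under the 885 limit; the facility's operating hours per week are 92, less than the 100 limit — every condition holds. However, paragraph (o) must be considered: (o) operates — the facility is within 200 m of a designated waterway. (d) is therefore removed.
Exception (e) does not apply: no current Class 3 Notice is held.
None of the exceptions is available; § 22 applies in full.

Yes — Mira's facility must register with the Waste Registry.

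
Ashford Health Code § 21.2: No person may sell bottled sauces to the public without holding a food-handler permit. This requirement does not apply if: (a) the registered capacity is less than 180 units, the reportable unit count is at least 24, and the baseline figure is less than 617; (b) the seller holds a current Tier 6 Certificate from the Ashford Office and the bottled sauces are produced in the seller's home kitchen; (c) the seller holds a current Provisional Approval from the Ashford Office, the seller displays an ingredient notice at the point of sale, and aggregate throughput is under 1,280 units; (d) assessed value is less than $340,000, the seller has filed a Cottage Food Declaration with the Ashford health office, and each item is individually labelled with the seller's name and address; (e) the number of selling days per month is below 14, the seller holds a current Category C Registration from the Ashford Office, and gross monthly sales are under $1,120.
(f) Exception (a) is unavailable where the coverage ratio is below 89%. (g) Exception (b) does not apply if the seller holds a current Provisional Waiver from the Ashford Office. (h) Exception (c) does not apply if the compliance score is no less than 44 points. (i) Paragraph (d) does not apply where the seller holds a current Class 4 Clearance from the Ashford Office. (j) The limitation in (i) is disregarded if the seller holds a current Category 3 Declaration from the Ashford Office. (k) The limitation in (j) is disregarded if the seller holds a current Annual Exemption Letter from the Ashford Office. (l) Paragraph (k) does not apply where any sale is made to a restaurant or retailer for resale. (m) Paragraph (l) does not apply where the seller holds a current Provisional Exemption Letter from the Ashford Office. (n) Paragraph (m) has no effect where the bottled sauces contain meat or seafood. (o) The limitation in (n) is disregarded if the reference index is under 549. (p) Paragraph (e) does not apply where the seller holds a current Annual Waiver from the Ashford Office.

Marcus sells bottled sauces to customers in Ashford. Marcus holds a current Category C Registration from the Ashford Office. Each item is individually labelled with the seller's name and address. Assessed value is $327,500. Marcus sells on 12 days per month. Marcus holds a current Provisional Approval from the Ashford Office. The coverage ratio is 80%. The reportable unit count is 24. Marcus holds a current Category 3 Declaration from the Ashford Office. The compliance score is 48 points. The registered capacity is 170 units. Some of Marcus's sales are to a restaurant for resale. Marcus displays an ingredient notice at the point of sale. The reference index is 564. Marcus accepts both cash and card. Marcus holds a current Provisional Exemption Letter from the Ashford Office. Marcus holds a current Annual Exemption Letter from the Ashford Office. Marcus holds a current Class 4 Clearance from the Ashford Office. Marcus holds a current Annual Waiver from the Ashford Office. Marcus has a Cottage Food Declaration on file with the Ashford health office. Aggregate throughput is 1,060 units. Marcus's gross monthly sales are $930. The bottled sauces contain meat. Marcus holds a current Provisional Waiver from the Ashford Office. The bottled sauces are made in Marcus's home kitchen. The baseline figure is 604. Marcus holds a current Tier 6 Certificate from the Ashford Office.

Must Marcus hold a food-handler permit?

No — exception (d) applies; Marcus is not required to hold a food-handler permit.

Exception (a)'s conditions are all satisfied: the registered capacity is 170 units, less than the 180 units limit; the reportable unit count is 24, meeting the 24 threshold; the baseline figure is 604, less than the 617 limit. But: (f) operates against (a): the coverage ratio is 80%, below the 89% limit. (a) is therefore removed.
Exception (b) is satisfied on its face — a current Tier 6 Certificate is held; the bottled sauces are home-kitchen produced. But: (g) operates against (b): a current Provisional Waiver is held. So (b) is unavailable.
Exception (c)'s conditions are all satisfied: a current Provisional Approval is held; an ingredient notice is displayed; aggregate throughput is 1,060 units, under the 1,280 units limit. However, paragraph (h) must be considered: (h) operates against (c): the compliance score is 48 points, meeting the 44 points threshold. Exception (c) does not apply.
All of (d)'s requirements are met (assessed value is $327,500, less than the $340,000 limit; a Cottage Food Declaration is on file; items are individually labelled). Under paragraphs (i)–(o): (i) operates (a current Class 4 Clearance is held), but is set aside by (j): (j) is triggered — a current Category 3 Declaration is held. (k) would limit (j) — a current Annual Exemption Letter is held — but (l) sets (k) aside: (l) operates against (k): some sales are to a restaurant for resale. (m) would limit (l) — a current Provisional Exemption Letter is held — but (n) sets (m) aside: (n) operates against (m): the bottled sauces contain meat. (o), which would lift (n), is not triggered — the reference index is 564, not under 549. (d) remains available.
Exception (e) is satisfied on its face — the number of selling days per month is 12, below the 14 limit; a current Category C Registration is held; gross monthly sales are $930, under the $1,120 limit. But applying paragraph (p): (p) operates — a current Annual Waiver is held. So (e) is unavailable.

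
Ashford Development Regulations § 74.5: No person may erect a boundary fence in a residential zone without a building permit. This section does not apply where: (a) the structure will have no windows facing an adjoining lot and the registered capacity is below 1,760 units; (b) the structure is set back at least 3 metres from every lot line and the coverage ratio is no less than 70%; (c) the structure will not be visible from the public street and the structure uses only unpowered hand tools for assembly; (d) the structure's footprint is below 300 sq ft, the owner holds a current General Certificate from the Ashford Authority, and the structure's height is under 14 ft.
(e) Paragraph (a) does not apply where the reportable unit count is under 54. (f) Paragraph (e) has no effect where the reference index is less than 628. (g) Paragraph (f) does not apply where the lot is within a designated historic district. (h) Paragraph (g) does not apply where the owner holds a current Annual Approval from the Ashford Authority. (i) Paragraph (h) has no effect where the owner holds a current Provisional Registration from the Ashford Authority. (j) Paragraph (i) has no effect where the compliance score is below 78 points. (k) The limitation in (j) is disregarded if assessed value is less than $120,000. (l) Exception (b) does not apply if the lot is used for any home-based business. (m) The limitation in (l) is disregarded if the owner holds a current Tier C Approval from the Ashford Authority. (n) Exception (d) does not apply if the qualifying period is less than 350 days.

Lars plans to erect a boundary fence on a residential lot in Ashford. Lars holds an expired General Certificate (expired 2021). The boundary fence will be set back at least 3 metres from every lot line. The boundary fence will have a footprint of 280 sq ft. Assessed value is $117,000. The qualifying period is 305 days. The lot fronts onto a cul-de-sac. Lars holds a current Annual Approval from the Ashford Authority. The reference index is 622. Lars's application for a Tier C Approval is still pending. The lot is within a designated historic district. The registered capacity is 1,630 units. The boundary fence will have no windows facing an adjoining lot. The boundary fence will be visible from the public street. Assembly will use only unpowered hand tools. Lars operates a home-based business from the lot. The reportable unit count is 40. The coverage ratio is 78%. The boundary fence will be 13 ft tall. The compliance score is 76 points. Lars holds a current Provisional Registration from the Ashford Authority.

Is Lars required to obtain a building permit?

Exception (a): no windows face an adjoining lot; the registered capacity is 1,630 units, below the 1,760 units limit — every condition holds. However, paragraphs (e)–(k) must be considered: (e) is triggered — the reportable unit count is 40, under the 54 limit. (f) is engaged (the reference index is 622, less than the 628 limit), but is itself disapplied by (g): (g) operates — the lot is in a historic district. (h) is engaged (a current Annual Approval is held), but is displaced by (i): (i) operates against (h): a current Provisional Registration is held. (j) would limit (i) — the compliance score is 76 points, below the 78 points limit — but (k) sets (j) aside: (k) operates against (j): assessed value is $117,000, less than the $120,000 limit. So (a) is unavailable.
Exception (b)'s conditions are all satisfied: the setback is at least 3 m on every side; the coverage ratio is 78%, meeting the 70% threshold. But: (l) operates against (b): a home-based business operates on the lot. (m), which would lift (l), does not operate here — the Tier C Approval is not current. Exception (b) does not apply.
Exception (c) fails — the structure will be visible from the street.
Exception (d) requires that the owner holds a current General Certificate from the Ashford Authority; but there is no General Certificate in force, so (d) is unavailable.
No exception is made out. Lars falls within the general rule.

Yes — Lars must obtain a building permit.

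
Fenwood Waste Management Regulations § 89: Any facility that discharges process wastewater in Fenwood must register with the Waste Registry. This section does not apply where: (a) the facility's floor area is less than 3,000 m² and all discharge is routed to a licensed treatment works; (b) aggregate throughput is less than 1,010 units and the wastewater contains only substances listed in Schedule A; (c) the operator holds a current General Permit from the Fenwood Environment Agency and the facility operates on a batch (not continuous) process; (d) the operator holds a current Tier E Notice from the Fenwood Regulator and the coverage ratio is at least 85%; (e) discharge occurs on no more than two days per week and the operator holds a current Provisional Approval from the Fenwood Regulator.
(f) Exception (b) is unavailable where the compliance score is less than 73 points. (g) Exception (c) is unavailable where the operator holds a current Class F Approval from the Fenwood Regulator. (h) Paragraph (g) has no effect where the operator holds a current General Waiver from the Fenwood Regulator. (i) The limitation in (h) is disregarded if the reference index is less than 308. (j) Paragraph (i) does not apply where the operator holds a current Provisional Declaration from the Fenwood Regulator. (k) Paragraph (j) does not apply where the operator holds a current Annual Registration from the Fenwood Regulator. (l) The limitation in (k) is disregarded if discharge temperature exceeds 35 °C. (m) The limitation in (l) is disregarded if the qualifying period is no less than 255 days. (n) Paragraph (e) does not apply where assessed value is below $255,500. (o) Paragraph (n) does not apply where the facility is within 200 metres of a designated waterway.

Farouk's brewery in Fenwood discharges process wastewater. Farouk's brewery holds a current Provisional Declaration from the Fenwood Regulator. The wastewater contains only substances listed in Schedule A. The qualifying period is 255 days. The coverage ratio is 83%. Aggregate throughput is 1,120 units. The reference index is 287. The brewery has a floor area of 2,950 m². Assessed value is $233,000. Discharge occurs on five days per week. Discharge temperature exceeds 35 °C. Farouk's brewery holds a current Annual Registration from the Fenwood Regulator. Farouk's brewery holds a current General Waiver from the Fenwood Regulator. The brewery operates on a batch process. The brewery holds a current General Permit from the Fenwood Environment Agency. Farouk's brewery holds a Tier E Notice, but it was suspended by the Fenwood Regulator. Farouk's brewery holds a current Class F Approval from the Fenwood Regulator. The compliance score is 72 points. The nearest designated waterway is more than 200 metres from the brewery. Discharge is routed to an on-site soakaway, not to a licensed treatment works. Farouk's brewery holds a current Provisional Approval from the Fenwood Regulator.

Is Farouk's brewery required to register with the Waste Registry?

Yes — Farouk's brewery must register with the Waste Registry.

Exception (a) requires that all discharge is routed to a licensed treatment works; but discharge is not routed to a licensed treatment works, so (a) is unavailable.
Exception (b) does not apply: aggregate throughput is 1,120 units, not less than 1,010 units.
Exception (c): a current General Permit is held; the facility operates on a batch process — every condition holds. However, paragraphs (g)–(m) must be considered: (g) operates against (c): a current Class F Approval is held. (h) would limit (g) — a current General Waiver is held — but (i) sets (h) aside: (i) operates against (h): the reference index is 287, less than the 308 limit. (j) would limit (i) — a current Provisional Declaration is held — but (k) sets (j) aside: (k) operates against (j): a current Annual Registration is held. (l) would limit (k) — discharge temperature exceeds 35 °C — but (m) sets (l) aside: (m) is engaged — the qualifying period is 255 days, meeting the 255 days threshold. Exception (c) does not apply.
Exception (d) fails — no current Tier E Notice is held.
Exception (e) does not apply: discharge occurs on five days per week.
Every exception is unavailable, so the rule governs.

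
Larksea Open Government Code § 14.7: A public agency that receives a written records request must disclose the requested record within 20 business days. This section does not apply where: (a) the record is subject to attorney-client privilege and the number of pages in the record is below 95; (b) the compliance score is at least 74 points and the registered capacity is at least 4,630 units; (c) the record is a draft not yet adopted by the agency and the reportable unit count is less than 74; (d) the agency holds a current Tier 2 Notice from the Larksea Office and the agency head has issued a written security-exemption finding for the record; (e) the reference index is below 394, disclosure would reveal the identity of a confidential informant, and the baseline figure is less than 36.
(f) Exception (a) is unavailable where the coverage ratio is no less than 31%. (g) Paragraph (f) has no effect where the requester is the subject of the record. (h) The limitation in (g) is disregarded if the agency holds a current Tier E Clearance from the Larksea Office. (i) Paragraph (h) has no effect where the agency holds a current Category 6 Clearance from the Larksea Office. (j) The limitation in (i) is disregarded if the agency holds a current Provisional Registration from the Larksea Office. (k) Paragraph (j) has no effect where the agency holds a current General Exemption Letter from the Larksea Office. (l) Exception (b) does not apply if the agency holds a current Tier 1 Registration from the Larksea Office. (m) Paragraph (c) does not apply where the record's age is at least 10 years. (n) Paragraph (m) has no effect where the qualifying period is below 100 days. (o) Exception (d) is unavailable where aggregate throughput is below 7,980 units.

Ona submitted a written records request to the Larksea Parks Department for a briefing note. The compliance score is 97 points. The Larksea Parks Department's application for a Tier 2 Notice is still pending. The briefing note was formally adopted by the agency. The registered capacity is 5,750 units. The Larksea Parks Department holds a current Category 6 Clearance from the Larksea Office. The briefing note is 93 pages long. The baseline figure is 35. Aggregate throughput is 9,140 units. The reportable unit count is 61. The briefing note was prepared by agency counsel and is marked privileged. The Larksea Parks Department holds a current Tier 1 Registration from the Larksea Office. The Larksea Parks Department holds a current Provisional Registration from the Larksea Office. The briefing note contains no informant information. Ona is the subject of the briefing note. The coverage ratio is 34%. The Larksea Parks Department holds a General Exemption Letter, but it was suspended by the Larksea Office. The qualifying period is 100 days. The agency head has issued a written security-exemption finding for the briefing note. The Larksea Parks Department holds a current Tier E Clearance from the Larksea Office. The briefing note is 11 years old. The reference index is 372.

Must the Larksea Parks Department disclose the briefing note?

All of (a)'s requirements are met (the briefing note is privileged; the number of pages in the record is 93, below the 95 limit). However, paragraphs (f)–(k) must be considered: (f) operates — the coverage ratio is 34%, meeting the 31% threshold. (g) would limit (f) — Ona is the subject of the briefing note — but (h) sets (g) aside: (h) operates against (g): a current Tier E Clearance is held. (i) is engaged (a current Category 6 Clearance is held), but is itself disapplied by (j): (j) operates — a current Provisional Registration is held. (k), which would lift (j), is not engaged — there is no General Exemption Letter in force. So (a) is unavailable.
Exception (b) is satisfied on its face — the compliance score is 97 points, meeting the 74 points threshold; the registered capacity is 5,750 units, meeting the 4,630 units threshold. But applying paragraph (l): (l) operates — a current Tier 1 Registration is held. So (b) is unavailable.
Exception (c) does not apply: the briefing note has been formally adopted.
Exception (d) does not apply: there is no Tier 2 Notice in force.
Exception (e) fails — the briefing note contains no informant information.
No exception is made out. the Larksea Parks Department falls within the general rule.

Yes — the Larksea Parks Department must disclose the briefing note.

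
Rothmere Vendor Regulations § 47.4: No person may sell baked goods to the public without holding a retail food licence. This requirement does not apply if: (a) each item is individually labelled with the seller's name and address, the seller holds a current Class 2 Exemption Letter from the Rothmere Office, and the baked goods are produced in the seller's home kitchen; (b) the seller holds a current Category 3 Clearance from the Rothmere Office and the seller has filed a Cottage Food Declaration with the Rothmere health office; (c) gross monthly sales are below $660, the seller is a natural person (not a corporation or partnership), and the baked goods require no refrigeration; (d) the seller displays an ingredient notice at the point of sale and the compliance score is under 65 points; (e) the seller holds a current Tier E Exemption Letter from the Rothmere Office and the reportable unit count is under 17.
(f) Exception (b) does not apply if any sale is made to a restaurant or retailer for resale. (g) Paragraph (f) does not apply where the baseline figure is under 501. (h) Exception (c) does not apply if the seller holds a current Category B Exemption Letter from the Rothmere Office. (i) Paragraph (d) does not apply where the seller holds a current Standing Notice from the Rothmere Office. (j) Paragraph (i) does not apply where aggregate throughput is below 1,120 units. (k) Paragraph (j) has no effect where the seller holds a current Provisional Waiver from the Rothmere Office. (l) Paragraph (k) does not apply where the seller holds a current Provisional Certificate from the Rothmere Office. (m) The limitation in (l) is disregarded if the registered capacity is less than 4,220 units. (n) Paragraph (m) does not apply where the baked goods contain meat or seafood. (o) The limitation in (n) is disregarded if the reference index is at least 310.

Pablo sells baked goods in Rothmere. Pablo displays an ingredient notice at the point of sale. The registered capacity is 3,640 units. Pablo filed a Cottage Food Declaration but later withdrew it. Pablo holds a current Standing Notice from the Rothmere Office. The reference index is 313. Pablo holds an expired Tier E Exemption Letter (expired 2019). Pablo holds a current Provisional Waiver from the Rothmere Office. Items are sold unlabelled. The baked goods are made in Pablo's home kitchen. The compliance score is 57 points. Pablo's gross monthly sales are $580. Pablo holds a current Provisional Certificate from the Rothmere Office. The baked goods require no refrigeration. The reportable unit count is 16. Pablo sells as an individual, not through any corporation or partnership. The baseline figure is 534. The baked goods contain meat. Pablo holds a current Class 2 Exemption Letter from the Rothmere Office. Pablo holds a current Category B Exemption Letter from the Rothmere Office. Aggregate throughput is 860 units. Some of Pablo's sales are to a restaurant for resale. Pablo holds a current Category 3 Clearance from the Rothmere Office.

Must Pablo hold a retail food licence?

Exception (a) does not apply: items are sold unlabelled.
Exception (b) requires that the seller has filed a Cottage Food Declaration with the Rothmere health office; but the Cottage Food Declaration was withdrawn, so (b) is unavailable.
Exception (c) is satisfied on its face — gross monthly sales are $580, below the $660 limit; the seller is a natural person; the baked goods are shelf-stable. But applying paragraph (h): (h) applies — a current Category B Exemption Letter is held. So (c) is unavailable.
Exception (d)'s conditions are all satisfied: an ingredient notice is displayed; the compliance score is 57 points, under the 65 points limit. But: (i) is engaged — a current Standing Notice is held. (j) would limit (i) — aggregate throughput is 860 units, below the 1,120 units limit — but (k) sets (j) aside: (k) applies — a current Provisional Waiver is held. (l) would limit (k) — a current Provisional Certificate is held — but (m) sets (l) aside: (m) operates against (l): the registered capacity is 3,640 units, less than the 4,220 units limit. (n) would limit (m) — the baked goods contain meat — but (o) sets (n) aside: (o) is triggered — the reference index is 313, meeting the 310 threshold. Exception (d) does not apply.
Exception (e) fails — the Tier E Exemption Letter is not current.
No exception is made out. Pablo falls within the general rule.

Yes — Pablo must hold a retail food licence.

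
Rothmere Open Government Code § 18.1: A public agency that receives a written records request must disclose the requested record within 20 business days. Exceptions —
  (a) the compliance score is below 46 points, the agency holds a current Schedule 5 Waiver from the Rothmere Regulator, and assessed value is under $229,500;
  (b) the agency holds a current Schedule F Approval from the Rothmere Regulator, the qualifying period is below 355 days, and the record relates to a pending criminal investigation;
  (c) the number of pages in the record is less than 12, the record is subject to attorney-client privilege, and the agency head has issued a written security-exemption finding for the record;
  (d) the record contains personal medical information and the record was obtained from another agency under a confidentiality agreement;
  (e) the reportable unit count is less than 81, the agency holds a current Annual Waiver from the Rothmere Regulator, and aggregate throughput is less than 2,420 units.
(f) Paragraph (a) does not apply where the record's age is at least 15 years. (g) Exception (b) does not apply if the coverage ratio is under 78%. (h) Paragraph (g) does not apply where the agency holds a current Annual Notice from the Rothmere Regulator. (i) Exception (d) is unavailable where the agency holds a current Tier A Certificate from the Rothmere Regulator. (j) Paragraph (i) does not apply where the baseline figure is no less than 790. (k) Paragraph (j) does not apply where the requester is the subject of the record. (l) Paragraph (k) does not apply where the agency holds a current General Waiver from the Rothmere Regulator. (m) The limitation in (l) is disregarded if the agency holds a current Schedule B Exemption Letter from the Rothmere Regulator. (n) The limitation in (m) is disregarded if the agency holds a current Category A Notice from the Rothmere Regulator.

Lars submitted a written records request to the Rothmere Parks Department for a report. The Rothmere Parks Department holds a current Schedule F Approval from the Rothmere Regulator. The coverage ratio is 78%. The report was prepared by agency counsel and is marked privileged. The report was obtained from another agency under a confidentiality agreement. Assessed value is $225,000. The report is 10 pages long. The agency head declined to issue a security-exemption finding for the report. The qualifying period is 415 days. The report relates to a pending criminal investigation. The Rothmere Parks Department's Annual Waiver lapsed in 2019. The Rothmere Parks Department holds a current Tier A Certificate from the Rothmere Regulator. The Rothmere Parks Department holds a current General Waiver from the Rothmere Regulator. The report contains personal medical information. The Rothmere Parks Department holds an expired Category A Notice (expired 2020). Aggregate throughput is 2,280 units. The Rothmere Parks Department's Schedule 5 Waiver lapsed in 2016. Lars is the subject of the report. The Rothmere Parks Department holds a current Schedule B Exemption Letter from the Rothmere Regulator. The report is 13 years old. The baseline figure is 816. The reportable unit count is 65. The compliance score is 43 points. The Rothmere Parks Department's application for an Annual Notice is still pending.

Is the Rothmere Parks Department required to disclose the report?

Exception (a) does not apply: there is no Schedule 5 Waiver in force.
Exception (b) fails — the qualifying period is 415 days, not below 355 days.
Exception (c) requires that the agency head has issued a written security-exemption finding for the record; but the agency head declined to issue a security-exemption finding, so (c) is unavailable.
Exception (d): the report contains personal medical information; the report was obtained under a confidentiality agreement — every condition holds. Turning to paragraphs (i)–(n): (i) operates against (d): a current Tier A Certificate is held. (j) is engaged (the baseline figure is 816, meeting the 790 threshold), but is itself disapplied by (k): (k) applies — Lars is the subject of the report. (l) would limit (k) — a current General Waiver is held — but (m) sets (l) aside: (m) operates against (l): a current Schedule B Exemption Letter is held. (n) is not triggered (the Category A Notice is not current), so (m) stands. (d) is therefore removed.
Exception (e) requires that the agency holds a current Annual Waiver from the Rothmere Regulator; but no current Annual Waiver is held, so (e) is unavailable.
Every exception is unavailable, so the rule governs.

Yes — the Rothmere Parks Department must disclose the report.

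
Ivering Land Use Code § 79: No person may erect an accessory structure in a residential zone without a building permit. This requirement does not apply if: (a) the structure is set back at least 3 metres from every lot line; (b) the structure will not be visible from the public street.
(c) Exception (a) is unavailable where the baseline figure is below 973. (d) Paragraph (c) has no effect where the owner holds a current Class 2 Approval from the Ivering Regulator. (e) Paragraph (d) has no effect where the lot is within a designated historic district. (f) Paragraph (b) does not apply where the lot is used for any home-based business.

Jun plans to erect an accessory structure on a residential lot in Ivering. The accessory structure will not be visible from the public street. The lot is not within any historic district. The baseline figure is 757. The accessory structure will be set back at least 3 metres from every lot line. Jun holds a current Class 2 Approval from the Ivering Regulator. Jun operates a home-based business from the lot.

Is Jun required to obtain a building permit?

No — exception (a) applies; Jun does not need a building permit.

Exception (a) is satisfied on its face — the setback is at least 3 m on every side. Applying paragraphs (c)–(e): (c) would limit (a) — the baseline figure is 757, below the 973 limit — but (d) sets (c) aside: (d) is triggered — a current Class 2 Approval is held. (e), which would lift (d), is not triggered — the lot is not in a historic district. Exception (a) stands.
All of (b)'s requirements are met (the structure will not be visible from the street). However, paragraph (f) must be considered: (f) applies — a home-based business operates on the lot. (b) is therefore removed.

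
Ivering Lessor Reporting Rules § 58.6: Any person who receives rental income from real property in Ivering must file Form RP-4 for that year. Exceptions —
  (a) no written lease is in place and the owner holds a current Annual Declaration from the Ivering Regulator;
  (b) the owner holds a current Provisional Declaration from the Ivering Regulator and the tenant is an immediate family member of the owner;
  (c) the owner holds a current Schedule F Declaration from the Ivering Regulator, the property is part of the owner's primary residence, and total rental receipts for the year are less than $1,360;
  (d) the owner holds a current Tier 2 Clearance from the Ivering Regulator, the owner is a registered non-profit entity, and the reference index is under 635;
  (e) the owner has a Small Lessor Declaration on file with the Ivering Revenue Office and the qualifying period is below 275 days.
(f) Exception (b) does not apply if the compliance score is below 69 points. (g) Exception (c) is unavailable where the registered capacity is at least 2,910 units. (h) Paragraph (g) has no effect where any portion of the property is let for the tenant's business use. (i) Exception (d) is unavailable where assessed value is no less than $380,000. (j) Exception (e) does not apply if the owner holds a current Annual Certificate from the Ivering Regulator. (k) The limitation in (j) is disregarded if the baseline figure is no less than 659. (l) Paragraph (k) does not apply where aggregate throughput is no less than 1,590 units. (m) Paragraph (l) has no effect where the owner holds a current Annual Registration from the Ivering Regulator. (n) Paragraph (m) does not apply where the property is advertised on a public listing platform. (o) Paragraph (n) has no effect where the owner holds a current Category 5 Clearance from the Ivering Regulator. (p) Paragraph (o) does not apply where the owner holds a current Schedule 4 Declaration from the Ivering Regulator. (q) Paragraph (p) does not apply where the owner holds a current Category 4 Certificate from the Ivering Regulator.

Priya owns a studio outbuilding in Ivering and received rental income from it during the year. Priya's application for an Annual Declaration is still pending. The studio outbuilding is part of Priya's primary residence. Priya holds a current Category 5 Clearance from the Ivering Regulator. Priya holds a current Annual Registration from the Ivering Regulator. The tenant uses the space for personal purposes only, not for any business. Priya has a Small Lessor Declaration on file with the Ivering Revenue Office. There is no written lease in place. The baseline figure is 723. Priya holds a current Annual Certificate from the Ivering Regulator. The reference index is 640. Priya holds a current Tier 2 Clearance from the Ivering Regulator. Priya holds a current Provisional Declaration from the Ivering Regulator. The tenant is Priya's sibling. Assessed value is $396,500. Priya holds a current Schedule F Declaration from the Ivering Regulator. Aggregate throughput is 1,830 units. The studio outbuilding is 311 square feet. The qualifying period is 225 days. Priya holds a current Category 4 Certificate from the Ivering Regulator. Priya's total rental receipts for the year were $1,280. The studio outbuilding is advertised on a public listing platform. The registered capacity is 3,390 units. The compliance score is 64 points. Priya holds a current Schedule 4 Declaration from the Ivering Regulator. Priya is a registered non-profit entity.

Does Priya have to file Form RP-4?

Exception (a) does not apply: the Annual Declaration is not current.
Exception (b)'s conditions are all satisfied: a current Provisional Declaration is held; the tenant is an immediate family member. Turning to paragraph (f): (f) applies — the compliance score is 64 points, below the 69 points limit. So (b) is unavailable.
Exception (c)'s conditions are all satisfied: a current Schedule F Declaration is held; the studio outbuilding is part of the primary residence; total rental receipts for the year are $1,280, less than the $1,360 limit. But applying paragraphs (g)–(h): (g) is triggered — the registered capacity is 3,390 units, meeting the 2,910 units threshold. (h), which would lift (g), does not operate here — the space is used for personal purposes only. So (c) is unavailable.
Exception (d) requires that the reference index is under 635; but the reference index is 640, not under 635, so (d) is unavailable.
All of (e)'s requirements are met (a Small Lessor Declaration is on file; the qualifying period is 225 days, below the 275 days limit). Considering the limiting provisions: (j) is triggered (a current Annual Certificate is held), but is overridden by (k): (k) operates against (j): the baseline figure is 723, meeting the 659 threshold. (l) would limit (k) — aggregate throughput is 1,830 units, meeting the 1,590 units threshold — but (m) sets (l) aside: (m) is triggered — a current Annual Registration is held. (n) is triggered (the property is publicly advertised), but is set aside by (o): (o) operates against (n): a current Category 5 Clearance is held. (p) would limit (o) — a current Schedule 4 Declaration is held — but (q) sets (p) aside: (q) is engaged — a current Category 4 Certificate is held. Exception (e) stands.

No — exception (e) applies; Priya is not required to file Form RP-4.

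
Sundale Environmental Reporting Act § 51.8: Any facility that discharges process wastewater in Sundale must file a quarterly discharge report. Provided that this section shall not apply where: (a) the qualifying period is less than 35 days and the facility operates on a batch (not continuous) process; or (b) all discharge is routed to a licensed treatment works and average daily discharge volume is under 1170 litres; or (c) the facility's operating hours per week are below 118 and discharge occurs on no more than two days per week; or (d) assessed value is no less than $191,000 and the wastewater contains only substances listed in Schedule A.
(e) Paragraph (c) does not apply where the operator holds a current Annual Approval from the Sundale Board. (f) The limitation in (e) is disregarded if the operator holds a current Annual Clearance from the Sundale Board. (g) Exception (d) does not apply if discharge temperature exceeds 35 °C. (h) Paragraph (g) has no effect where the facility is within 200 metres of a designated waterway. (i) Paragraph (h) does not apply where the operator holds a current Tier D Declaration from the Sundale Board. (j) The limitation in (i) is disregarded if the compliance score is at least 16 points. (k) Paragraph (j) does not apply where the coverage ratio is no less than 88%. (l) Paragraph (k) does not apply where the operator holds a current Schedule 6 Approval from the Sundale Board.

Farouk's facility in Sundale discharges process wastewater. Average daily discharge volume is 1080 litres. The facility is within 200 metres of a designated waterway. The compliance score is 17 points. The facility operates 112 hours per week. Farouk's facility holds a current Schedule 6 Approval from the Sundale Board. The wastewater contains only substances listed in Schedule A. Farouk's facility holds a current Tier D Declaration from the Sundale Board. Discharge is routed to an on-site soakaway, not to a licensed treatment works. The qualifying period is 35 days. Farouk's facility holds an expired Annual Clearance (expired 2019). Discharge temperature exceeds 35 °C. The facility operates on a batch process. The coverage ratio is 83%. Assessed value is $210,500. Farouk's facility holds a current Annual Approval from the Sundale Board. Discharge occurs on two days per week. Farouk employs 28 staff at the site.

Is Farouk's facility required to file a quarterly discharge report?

No — exception (d) applies; Farouk's facility is not required to file a quarterly discharge report.

Exception (a) fails — the qualifying period is 35 days, not less than 35 days.
Exception (b) fails — discharge is not routed to a licensed treatment works.
All of (c)'s requirements are met (the facility's operating hours per week are 112, below the 118 limit; discharge occurs on no more than two days per week). Turning to paragraphs (e)–(f): (e) is triggered — a current Annual Approval is held. (f) does not operate here (there is no Annual Clearance in force), so (e) stands. (c) is therefore removed.
Exception (d)'s conditions are all satisfied: assessed value is $210,500, meeting the $191,000 threshold; the wastewater is Schedule-A-only. Considering the limiting provisions: (g) would limit (d) — discharge temperature exceeds 35 °C — but (h) sets (g) aside: (h) is engaged — the facility is within 200 m of a designated waterway. (i) is triggered (a current Tier D Declaration is held), but yields to (j): (j) operates against (i): the compliance score is 17 points, meeting the 16 points threshold. (k) is inapplicable (the coverage ratio is 83%, short of 88%), so (j) stands. (d) remains available.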